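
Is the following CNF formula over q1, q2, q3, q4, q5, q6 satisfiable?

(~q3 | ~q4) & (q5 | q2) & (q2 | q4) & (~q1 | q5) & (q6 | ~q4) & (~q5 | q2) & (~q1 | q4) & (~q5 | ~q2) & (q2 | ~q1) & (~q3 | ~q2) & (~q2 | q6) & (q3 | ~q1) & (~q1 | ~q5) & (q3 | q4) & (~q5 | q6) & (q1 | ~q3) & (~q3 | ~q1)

Branch on q3: set q3 = 0.
Unit clause (~q1) forces q1 = 0.
Unit clause (q4) forces q4 = 1.
Unit clause (q6) forces q6 = 1.
Branch on q5: set q5 = 0.
Unit clause (q2) forces q2 = 1.
All clauses are satisfied.
A satisfying assignment: q1 ↦ 0, q2 ↦ 1, q3 ↦ 0, q4 ↦ 1, q5 ↦ 0, q6 ↦ 1.

Yes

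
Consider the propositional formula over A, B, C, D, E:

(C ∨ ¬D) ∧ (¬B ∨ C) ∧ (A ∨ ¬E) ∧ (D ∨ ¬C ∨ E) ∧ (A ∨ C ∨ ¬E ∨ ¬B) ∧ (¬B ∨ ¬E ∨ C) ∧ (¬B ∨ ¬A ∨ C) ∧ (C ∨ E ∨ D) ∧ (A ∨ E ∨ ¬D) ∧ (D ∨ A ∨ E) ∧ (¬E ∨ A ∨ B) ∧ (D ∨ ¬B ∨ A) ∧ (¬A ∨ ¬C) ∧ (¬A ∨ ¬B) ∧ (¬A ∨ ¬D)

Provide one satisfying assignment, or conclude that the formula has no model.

Branch on C: set C = False.
From the singleton clause (¬D), D = False.
From the singleton clause (¬B), B = False.
From the singleton clause (E), E = True.
From the singleton clause (A), A = True.
This assignment satisfies each clause.

A: True, B: False, C: False, D: False, E: True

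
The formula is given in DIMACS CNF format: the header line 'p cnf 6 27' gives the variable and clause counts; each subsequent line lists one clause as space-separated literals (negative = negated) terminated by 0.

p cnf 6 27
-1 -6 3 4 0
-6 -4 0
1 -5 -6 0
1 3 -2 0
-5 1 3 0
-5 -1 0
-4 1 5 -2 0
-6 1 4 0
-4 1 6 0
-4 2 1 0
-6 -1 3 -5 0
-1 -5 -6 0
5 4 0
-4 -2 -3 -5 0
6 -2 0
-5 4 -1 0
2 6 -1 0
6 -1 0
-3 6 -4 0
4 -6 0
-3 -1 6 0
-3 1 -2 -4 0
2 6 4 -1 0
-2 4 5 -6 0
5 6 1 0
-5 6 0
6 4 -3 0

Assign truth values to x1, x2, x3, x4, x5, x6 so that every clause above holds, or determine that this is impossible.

Case x6 = False:
(¬x2) alone gives x2 = False.
(¬x1) alone gives x1 = False.
(¬x4) alone gives x4 = False.
(x5) alone gives x5 = True.
Now (¬x5) is unsatisfied and unit — conflict.
Undo x6 and try x6 = True.
(¬x4) alone gives x4 = False.
Now (x4) is unsatisfied and unit — conflict.
Both values of x6 lead to a conflict.

UNSATISFIABLE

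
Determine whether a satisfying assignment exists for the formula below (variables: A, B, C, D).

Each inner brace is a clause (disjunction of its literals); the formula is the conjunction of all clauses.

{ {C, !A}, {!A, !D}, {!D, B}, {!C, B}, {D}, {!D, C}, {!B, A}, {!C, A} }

No, unsatisfiable

From the singleton clause (D), D = true.
From the singleton clause (!A), A = false.
From the singleton clause (B), B = true.
That conflicts with the unit clause (!B).
No assignment satisfies every clause.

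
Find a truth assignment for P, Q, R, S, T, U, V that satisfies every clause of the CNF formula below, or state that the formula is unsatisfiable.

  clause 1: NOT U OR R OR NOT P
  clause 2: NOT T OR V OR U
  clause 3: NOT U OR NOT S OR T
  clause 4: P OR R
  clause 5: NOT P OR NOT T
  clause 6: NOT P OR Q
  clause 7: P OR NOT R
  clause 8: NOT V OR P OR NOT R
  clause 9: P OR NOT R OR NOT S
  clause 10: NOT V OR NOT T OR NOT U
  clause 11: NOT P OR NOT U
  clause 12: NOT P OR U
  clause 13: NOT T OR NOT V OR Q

Branch on P: set P = true.
The clause (NOT T) is unit, so T = false.
The clause (Q) is unit, so Q = true.
The clause (NOT U) is unit, so U = false.
But (U) is also a unit clause — contradiction.
Backtrack on P: now try P = false.
The clause (R) is unit, so R = true.
But (NOT R) is also a unit clause — contradiction.
Neither P = true nor P = false works.

UNSATISFIABLE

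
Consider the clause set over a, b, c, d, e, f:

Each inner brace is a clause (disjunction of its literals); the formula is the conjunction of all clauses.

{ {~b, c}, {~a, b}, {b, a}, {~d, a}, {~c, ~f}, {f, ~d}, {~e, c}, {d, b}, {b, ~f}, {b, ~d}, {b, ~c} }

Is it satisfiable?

Yes, satisfiable

Case b = 1:
From the singleton clause (c), c = 1.
From the singleton clause (~f), f = 0.
From the singleton clause (~d), d = 0.
Every clause is now satisfied; a, e are unconstrained.
A satisfying assignment: a ↦ 1; b ↦ 1; c ↦ 1; d ↦ 0; e ↦ 1; f ↦ 0.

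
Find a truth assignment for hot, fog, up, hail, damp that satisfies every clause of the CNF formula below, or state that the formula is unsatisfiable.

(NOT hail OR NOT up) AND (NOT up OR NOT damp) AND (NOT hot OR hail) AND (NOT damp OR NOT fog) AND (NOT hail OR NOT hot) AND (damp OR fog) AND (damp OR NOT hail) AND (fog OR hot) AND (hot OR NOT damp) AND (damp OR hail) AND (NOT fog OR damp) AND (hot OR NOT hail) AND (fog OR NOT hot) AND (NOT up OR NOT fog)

UNSATISFIABLE

Try hail = false.
Unit clause (NOT hot) forces hot = false.
Unit clause (fog) forces fog = true.
Unit clause (NOT damp) forces damp = false.
Now (damp) is unsatisfied and unit — conflict.
Backtrack on hail: now try hail = true.
Unit clause (NOT up) forces up = false.
Unit clause (NOT hot) forces hot = false.
Now (hot) is unsatisfied and unit — conflict.
Neither hail = true nor hail = false works.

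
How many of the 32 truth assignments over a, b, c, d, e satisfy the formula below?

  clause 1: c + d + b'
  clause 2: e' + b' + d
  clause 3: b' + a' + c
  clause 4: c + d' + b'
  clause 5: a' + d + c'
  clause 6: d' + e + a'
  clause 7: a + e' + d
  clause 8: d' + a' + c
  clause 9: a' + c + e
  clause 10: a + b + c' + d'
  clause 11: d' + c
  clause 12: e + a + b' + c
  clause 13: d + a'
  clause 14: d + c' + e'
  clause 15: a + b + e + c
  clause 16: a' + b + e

6

There are 2^5 = 32 truth assignments over (a, b, c, d, e).
Split on c. With c = 1, the clauses containing c are satisfied and c' drops from the rest; 6 of the 2^4 = 16 assignments to the other variables satisfy what remains.
With c = 0, by the same count on the reduced clause set, 0 assignments work.
(One model: a=F, b=F, c=T, d=F, e=F.)
Total: 6 + 0 = 6.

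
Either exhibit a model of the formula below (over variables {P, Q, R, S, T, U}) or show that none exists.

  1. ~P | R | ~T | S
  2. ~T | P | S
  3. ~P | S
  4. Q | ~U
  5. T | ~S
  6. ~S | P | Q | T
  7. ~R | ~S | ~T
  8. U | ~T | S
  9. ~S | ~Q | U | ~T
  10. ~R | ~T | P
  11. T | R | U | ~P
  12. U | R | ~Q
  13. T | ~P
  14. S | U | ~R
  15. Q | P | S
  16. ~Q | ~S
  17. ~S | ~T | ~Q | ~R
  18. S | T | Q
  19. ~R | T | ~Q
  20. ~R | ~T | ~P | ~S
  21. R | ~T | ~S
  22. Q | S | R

Case P = 0:
Case T = 0:
The clause (~S) is unit, so S = 0.
The clause (Q) is unit, so Q = 1.
The clause (~R) is unit, so R = 0.
The clause (U) is unit, so U = 1.
This assignment satisfies each clause.

P=0, Q=1, R=0, S=0, T=0, U=1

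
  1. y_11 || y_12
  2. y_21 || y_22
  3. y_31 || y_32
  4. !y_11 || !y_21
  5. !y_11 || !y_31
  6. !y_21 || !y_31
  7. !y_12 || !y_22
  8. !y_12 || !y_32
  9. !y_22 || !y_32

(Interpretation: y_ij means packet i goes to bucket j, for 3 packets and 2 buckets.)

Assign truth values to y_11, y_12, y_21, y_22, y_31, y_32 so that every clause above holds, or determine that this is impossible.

Suppose y_11 = true.
(!y_21) alone gives y_21 = false.
(y_22) alone gives y_22 = true.
(!y_31) alone gives y_31 = false.
(y_32) alone gives y_32 = true.
But (!y_32) is also a unit clause — contradiction.
Undo y_11 and try y_11 = false.
(y_12) alone gives y_12 = true.
(!y_22) alone gives y_22 = false.
(y_21) alone gives y_21 = true.
(!y_31) alone gives y_31 = false.
(y_32) alone gives y_32 = true.
But (!y_32) is also a unit clause — contradiction.
Neither y_11 = true nor y_11 = false works.

UNSATISFIABLE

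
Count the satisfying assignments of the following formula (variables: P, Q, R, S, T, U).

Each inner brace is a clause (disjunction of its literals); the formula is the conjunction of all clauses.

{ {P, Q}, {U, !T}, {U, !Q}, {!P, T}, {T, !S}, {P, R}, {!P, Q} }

There are 2^6 = 64 truth assignments over (P, Q, R, S, T, U).
Split on P. With P = true, the clauses containing P are satisfied and !P drops from the rest; 4 of the 2^5 = 32 assignments to the other variables satisfy what remains.
With P = false, by the same count on the reduced clause set, 3 assignments work.
Total: 4 + 3 = 7.

7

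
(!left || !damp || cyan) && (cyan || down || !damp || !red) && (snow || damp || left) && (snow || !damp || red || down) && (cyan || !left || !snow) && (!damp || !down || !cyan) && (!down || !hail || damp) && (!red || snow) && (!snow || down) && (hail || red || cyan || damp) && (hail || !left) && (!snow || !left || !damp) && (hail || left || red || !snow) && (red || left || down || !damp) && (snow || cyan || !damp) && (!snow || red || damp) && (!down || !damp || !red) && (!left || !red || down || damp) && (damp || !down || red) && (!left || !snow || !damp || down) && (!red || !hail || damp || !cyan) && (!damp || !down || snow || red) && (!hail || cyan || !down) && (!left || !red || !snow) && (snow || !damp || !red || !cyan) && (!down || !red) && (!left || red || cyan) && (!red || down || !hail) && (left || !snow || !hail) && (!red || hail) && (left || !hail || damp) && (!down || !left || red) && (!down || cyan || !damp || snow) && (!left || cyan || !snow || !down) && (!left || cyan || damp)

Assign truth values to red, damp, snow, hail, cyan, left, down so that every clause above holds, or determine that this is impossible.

red: false,  damp: false,  snow: false,  hail: true,  cyan: true,  left: true,  down: false

Case red = false:
Case snow = false:
Case damp = false:
The clause (left) is unit, so left = true.
The clause (hail) is unit, so hail = true.
The clause (!down) is unit, so down = false.
The clause (cyan) is unit, so cyan = true.
This assignment satisfies each clause.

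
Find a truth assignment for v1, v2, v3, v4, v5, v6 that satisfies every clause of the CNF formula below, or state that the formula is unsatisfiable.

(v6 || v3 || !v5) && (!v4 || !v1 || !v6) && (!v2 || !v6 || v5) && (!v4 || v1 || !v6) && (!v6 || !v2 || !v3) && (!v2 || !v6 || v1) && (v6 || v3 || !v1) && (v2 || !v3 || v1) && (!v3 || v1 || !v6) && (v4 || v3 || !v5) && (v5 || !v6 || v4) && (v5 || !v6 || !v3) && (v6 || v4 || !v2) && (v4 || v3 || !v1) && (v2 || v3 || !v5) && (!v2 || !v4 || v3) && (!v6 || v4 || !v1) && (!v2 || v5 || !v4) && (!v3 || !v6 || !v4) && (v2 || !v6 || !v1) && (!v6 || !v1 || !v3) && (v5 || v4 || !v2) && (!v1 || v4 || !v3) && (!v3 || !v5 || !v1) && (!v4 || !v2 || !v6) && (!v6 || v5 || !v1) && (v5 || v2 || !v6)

Case v6 = false:
Case v3 = false:
(!v5) alone gives v5 = false.
(!v1) alone gives v1 = false.
Case v4 = false:
(!v2) alone gives v2 = false.
This assignment satisfies each clause.

v1=false; v2=false; v3=false; v4=false; v5=false; v6=false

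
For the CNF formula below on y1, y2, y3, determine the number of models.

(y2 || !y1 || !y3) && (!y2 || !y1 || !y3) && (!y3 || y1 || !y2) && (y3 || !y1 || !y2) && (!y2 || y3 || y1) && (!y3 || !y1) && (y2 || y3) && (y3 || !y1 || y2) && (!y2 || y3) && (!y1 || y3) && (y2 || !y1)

1

There are 2^3 = 8 truth assignments over (y1, y2, y3).
Check each against the 11 clauses (columns in the order y1, y2, y3):
  F F F  ✗ fails (y2 || y3)
  F F T  ✓ satisfies all
  F T F  ✗ fails (!y2 || y3 || y1)
  F T T  ✗ fails (!y3 || y1 || !y2)
  T F F  ✗ fails (y2 || y3)
  T F T  ✗ fails (y2 || !y1 || !y3)
  T T F  ✗ fails (y3 || !y1 || !y2)
  T T T  ✗ fails (!y2 || !y1 || !y3)
1 of the 8 rows is a model.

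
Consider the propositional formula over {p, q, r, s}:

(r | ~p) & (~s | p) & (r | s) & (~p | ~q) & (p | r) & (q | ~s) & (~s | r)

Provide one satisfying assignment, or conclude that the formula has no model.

Try r = 1.
Try s = 0.
Try p = 1.
From the singleton clause (~q), q = 0.
This assignment satisfies each clause.

p: 1; q: 0; r: 1; s: 0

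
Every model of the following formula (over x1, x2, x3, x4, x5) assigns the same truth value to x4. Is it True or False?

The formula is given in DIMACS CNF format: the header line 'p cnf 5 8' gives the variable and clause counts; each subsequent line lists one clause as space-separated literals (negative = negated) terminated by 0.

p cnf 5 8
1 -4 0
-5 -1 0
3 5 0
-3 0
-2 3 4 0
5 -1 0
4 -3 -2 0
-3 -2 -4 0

Suppose x4 = True.
Unit clause (x1) forces x1 = True.
Unit clause (¬x5) forces x5 = False.
But (x5) is also a unit clause — contradiction.
So every satisfying assignment has x4 = False.

False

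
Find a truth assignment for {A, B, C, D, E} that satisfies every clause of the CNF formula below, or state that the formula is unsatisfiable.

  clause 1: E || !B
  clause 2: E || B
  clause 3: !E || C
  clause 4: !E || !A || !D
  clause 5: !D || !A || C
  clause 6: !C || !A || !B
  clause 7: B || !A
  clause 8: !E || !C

Branch on E: set E = true.
Unit clause (C) forces C = true.
But (!C) is also a unit clause — contradiction.
So E must be the other value — set E = false.
Unit clause (!B) forces B = false.
But (B) is also a unit clause — contradiction.
Both values of E lead to a conflict.

UNSATISFIABLE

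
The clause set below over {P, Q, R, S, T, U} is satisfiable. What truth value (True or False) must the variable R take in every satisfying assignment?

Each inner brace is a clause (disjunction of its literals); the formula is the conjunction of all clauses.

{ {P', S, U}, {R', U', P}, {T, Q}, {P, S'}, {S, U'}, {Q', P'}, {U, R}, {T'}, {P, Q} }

Suppose R = 0.
(U) alone gives U = 1.
(S) alone gives S = 1.
(P) alone gives P = 1.
(Q') alone gives Q = 0.
(T) alone gives T = 1.
That conflicts with the unit clause (T').
So every satisfying assignment has R = True.

True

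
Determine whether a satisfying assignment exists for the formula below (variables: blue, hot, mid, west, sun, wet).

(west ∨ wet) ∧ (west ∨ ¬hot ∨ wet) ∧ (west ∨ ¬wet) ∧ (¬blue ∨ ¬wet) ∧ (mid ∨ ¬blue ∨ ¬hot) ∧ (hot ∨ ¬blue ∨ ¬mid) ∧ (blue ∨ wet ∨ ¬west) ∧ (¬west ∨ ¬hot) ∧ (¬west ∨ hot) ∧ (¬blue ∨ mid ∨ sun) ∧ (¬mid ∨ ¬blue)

No, unsatisfiable

Branch on west: set west = True.
The clause (¬hot) is unit, so hot = False.
That conflicts with the unit clause (hot).
That branch fails; take west = False instead.
The clause (wet) is unit, so wet = True.
That conflicts with the unit clause (¬wet).
Either choice for west ends in contradiction.
No assignment satisfies every clause.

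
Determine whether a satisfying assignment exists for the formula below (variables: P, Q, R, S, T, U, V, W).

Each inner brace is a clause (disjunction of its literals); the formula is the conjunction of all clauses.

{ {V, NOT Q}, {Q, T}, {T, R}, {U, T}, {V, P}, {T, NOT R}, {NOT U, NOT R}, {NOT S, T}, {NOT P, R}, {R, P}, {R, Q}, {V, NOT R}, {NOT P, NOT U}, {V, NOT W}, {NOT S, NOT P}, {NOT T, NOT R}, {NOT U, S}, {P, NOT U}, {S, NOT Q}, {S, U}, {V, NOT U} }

Suppose V = true.
Suppose Q = true.
Unit clause (S) forces S = true.
Unit clause (T) forces T = true.
Unit clause (NOT P) forces P = false.
Unit clause (R) forces R = true.
Now (NOT R) is unsatisfied and unit — conflict.
So Q must be the other value — set Q = false.
Unit clause (T) forces T = true.
Unit clause (R) forces R = true.
Now (NOT R) is unsatisfied and unit — conflict.
Either choice for Q ends in contradiction.
So V must be the other value — set V = false.
Unit clause (NOT Q) forces Q = false.
Unit clause (T) forces T = true.
Unit clause (P) forces P = true.
Unit clause (R) forces R = true.
Now (NOT R) is unsatisfied and unit — conflict.
Either choice for V ends in contradiction.
No assignment satisfies every clause.

No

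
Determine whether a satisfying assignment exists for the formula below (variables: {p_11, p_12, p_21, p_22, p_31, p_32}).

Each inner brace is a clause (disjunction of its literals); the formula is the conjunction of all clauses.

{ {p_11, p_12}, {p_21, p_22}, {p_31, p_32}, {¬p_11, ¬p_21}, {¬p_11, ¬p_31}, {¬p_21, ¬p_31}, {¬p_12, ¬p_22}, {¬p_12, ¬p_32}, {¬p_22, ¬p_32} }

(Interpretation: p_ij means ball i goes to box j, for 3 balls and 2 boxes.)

Branch on p_11: set p_11 = True.
The clause (¬p_21) is unit, so p_21 = False.
The clause (p_22) is unit, so p_22 = True.
The clause (¬p_31) is unit, so p_31 = False.
The clause (p_32) is unit, so p_32 = True.
That conflicts with the unit clause (¬p_32).
So p_11 must be the other value — set p_11 = False.
The clause (p_12) is unit, so p_12 = True.
The clause (¬p_22) is unit, so p_22 = False.
The clause (p_21) is unit, so p_21 = True.
The clause (¬p_31) is unit, so p_31 = False.
The clause (p_32) is unit, so p_32 = True.
That conflicts with the unit clause (¬p_32).
Neither p_11 = True nor p_11 = False works.
No assignment satisfies every clause.

No, unsatisfiable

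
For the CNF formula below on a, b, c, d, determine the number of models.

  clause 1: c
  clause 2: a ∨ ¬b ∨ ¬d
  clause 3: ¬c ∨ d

There are 2^4 = 16 truth assignments over (a, b, c, d).
Check each against the 3 clauses (columns in the order a, b, c, d):
  F F F F  ✗ fails (c)
  F F F T  ✗ fails (c)
  F F T F  ✗ fails (¬c ∨ d)
  F F T T  ✓ satisfies all
  F T F F  ✗ fails (c)
  F T F T  ✗ fails (c)
  F T T F  ✗ fails (¬c ∨ d)
  F T T T  ✗ fails (a ∨ ¬b ∨ ¬d)
  T F F F  ✗ fails (c)
  T F F T  ✗ fails (c)
  T F T F  ✗ fails (¬c ∨ d)
  T F T T  ✓ satisfies all
  T T F F  ✗ fails (c)
  T T F T  ✗ fails (c)
  T T T F  ✗ fails (¬c ∨ d)
  T T T T  ✓ satisfies all
3 of the 16 rows are models.

3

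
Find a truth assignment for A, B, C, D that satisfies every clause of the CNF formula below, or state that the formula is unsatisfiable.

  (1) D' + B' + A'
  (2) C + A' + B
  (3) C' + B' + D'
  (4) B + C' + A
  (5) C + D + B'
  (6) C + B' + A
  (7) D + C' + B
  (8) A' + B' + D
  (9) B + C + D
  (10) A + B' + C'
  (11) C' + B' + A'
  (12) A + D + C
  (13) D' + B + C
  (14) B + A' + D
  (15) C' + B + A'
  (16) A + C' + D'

UNSATISFIABLE

Suppose D = 0.
Suppose C = 1.
(B) alone gives B = 1.
(A') alone gives A = 0.
That conflicts with the unit clause (A).
Backtrack on C: now try C = 0.
(B') alone gives B = 0.
That conflicts with the unit clause (B).
Neither C = 1 nor C = 0 works.
Backtrack on D: now try D = 1.
Suppose B = 0.
(C) alone gives C = 1.
(A) alone gives A = 1.
That conflicts with the unit clause (A').
Backtrack on B: now try B = 1.
(A') alone gives A = 0.
(C') alone gives C = 0.
That conflicts with the unit clause (C).
Neither B = 1 nor B = 0 works.
Neither D = 1 nor D = 0 works.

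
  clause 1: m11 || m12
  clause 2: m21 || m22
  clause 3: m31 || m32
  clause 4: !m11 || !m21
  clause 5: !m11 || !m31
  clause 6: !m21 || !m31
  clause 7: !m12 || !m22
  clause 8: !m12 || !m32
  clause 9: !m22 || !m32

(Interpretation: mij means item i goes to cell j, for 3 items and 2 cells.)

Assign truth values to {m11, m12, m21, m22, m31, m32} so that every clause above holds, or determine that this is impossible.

Case m11 = true:
The clause (!m21) is unit, so m21 = false.
The clause (m22) is unit, so m22 = true.
The clause (!m31) is unit, so m31 = false.
The clause (m32) is unit, so m32 = true.
Now (!m32) is unsatisfied and unit — conflict.
Undo m11 and try m11 = false.
The clause (m12) is unit, so m12 = true.
The clause (!m22) is unit, so m22 = false.
The clause (m21) is unit, so m21 = true.
The clause (!m31) is unit, so m31 = false.
The clause (m32) is unit, so m32 = true.
Now (!m32) is unsatisfied and unit — conflict.
Neither m11 = true nor m11 = false works.

UNSATISFIABLE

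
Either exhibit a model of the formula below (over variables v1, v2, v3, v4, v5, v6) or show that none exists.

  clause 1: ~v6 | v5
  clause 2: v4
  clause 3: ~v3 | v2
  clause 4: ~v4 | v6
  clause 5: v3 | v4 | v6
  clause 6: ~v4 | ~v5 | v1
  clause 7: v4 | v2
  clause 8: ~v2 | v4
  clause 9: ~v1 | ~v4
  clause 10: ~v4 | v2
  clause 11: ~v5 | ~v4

(v4) alone gives v4 = 1.
(v6) alone gives v6 = 1.
(v5) alone gives v5 = 1.
That conflicts with the unit clause (~v5).

UNSATISFIABLE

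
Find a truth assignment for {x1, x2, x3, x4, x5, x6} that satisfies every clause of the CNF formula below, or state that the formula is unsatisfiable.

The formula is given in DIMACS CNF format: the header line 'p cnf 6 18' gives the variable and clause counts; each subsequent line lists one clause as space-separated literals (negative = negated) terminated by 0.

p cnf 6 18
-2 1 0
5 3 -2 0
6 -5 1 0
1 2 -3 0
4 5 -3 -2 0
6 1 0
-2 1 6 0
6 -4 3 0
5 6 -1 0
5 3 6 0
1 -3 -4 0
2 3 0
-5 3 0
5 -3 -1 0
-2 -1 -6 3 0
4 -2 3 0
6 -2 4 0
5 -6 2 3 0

Case x2 = False:
From the singleton clause (x3), x3 = True.
From the singleton clause (x1), x1 = True.
From the singleton clause (x5), x5 = True.
Every clause is now satisfied; x4, x6 are unconstrained.

x1: True,  x2: False,  x3: True,  x4: False,  x5: True,  x6: True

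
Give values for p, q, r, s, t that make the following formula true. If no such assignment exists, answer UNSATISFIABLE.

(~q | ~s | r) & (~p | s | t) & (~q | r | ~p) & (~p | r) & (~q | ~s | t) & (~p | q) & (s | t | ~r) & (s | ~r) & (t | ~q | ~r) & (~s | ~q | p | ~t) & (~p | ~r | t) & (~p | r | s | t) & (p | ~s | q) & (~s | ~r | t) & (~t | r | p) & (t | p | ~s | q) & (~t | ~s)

p=0,  q=1,  r=0,  s=0,  t=0

Suppose p = 0.
Suppose s = 0.
The clause (~r) is unit, so r = 0.
The clause (~t) is unit, so t = 0.
No clause remains; q is free.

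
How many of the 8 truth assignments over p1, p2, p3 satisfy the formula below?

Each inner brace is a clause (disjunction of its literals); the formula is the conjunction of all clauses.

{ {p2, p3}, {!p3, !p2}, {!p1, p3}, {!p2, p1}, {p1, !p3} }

There are 2^3 = 8 truth assignments over (p1, p2, p3).
Split on p2. With p2 = true, the clauses containing p2 are satisfied and !p2 drops from the rest; 0 of the 2^2 = 4 assignments to the other variables satisfy what remains.
With p2 = false, by the same count on the reduced clause set, 1 assignment works.
(One model: p1=T, p2=F, p3=T.)
Total: 0 + 1 = 1.

1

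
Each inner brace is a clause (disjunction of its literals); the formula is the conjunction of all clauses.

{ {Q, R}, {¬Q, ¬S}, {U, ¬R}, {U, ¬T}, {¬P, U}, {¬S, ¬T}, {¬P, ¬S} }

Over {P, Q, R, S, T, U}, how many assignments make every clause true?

14

There are 2^6 = 64 truth assignments over (P, Q, R, S, T, U).
Split on U. With U = True, the clauses containing U are satisfied and ¬U drops from the rest; 13 of the 2^5 = 32 assignments to the other variables satisfy what remains.
With U = False, by the same count on the reduced clause set, 1 assignment works.
(One model: P=F, Q=F, R=T, S=F, T=F, U=T.)
Total: 13 + 1 = 14.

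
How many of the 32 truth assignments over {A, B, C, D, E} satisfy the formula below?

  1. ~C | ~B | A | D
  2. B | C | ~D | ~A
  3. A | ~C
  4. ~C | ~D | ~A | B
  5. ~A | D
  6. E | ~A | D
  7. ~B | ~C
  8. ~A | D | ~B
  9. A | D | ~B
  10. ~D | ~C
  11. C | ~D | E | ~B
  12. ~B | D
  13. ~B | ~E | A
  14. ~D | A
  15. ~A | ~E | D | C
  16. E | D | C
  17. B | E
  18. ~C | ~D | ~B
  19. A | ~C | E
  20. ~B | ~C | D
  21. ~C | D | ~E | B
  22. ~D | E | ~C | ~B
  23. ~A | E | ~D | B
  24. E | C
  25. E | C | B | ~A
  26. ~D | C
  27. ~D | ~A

There are 2^5 = 32 truth assignments over (A, B, C, D, E).
Split on C. With C = 1, the clauses containing C are satisfied and ~C drops from the rest; 0 of the 2^4 = 16 assignments to the other variables satisfy what remains.
With C = 0, by the same count on the reduced clause set, 1 assignment works.
Total: 0 + 1 = 1.

1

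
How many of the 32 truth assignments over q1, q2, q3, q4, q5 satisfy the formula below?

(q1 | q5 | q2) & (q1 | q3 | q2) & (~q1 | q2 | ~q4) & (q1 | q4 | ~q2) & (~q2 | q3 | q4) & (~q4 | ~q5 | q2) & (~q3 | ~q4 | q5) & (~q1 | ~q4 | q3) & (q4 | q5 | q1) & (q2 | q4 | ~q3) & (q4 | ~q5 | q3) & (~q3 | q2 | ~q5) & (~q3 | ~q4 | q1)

6

There are 2^5 = 32 truth assignments over (q1, q2, q3, q4, q5).
Split on q5. With q5 = 1, the clauses containing q5 are satisfied and ~q5 drops from the rest; 3 of the 2^4 = 16 assignments to the other variables satisfy what remains.
With q5 = 0, by the same count on the reduced clause set, 3 assignments work.
(One model: q1=F, q2=T, q3=F, q4=T, q5=F.)
Total: 3 + 3 = 6.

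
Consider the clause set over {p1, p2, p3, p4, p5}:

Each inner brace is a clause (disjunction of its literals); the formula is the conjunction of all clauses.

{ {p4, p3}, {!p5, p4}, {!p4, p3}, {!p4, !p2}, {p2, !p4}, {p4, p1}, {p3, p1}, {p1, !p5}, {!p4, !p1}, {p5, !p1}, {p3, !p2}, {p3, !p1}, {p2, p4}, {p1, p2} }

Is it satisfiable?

Unsatisfiable

Branch on p4: set p4 = true.
(p3) alone gives p3 = true.
(!p2) alone gives p2 = false.
But (p2) is also a unit clause — contradiction.
Backtrack on p4: now try p4 = false.
(p3) alone gives p3 = true.
(!p5) alone gives p5 = false.
(p1) alone gives p1 = true.
But (!p1) is also a unit clause — contradiction.
Either choice for p4 ends in contradiction.
No assignment satisfies every clause.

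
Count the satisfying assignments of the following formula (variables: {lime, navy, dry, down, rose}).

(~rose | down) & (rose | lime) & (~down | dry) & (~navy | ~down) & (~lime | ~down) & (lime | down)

There are 2^5 = 32 truth assignments over (lime, navy, dry, down, rose).
Split on lime. With lime = 1, the clauses containing lime are satisfied and ~lime drops from the rest; 4 of the 2^4 = 16 assignments to the other variables satisfy what remains.
With lime = 0, by the same count on the reduced clause set, 1 assignment works.
(One model: lime=F, navy=F, dry=T, down=T, rose=T.)
Total: 4 + 1 = 5.

5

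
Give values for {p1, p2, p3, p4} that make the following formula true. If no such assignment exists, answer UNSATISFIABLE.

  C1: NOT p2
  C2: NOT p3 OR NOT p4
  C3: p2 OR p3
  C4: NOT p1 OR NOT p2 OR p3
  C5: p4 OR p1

(NOT p2) alone gives p2 = false.
(p3) alone gives p3 = true.
(NOT p4) alone gives p4 = false.
(p1) alone gives p1 = true.
All clauses are satisfied.

p1: true; p2: false; p3: true; p4: false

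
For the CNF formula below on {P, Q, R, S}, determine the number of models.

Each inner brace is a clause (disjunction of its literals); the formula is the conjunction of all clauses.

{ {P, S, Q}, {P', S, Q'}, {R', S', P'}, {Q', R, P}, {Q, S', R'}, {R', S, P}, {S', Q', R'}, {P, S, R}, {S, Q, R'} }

4

There are 2^4 = 16 truth assignments over (P, Q, R, S).
Check each against the 9 clauses (columns in the order P, Q, R, S):
  F F F F  ✗ fails (P + S + Q)
  F F F T  ✓ satisfies all
  F F T F  ✗ fails (P + S + Q)
  F F T T  ✗ fails (Q + S' + R')
  F T F F  ✗ fails (Q' + R + P)
  F T F T  ✗ fails (Q' + R + P)
  F T T F  ✗ fails (R' + S + P)
  F T T T  ✗ fails (S' + Q' + R')
  T F F F  ✓ satisfies all
  T F F T  ✓ satisfies all
  T F T F  ✗ fails (S + Q + R')
  T F T T  ✗ fails (R' + S' + P')
  T T F F  ✗ fails (P' + S + Q')
  T T F T  ✓ satisfies all
  T T T F  ✗ fails (P' + S + Q')
  T T T T  ✗ fails (R' + S' + P')
4 of the 16 rows are models.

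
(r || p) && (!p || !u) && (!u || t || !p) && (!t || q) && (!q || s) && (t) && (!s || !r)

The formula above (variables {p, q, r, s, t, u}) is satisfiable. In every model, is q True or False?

True

Suppose q = false.
Unit clause (!t) forces t = false.
Now (t) is unsatisfied and unit — conflict.
So every satisfying assignment has q = True.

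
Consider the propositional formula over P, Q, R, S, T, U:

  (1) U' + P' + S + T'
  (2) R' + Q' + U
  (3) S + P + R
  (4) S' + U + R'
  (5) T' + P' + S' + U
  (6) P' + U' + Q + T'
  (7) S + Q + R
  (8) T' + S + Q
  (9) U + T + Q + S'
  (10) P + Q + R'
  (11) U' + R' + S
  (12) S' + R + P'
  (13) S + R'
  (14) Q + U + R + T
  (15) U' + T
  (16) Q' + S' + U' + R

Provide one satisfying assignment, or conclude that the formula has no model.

Branch on S: set S = 0.
(R') alone gives R = 0.
(P) alone gives P = 1.
(Q) alone gives Q = 1.
Branch on U: set U = 0.
No clause remains; T is free.

P ↦ 1, Q ↦ 1, R ↦ 0, S ↦ 0, T ↦ 1, U ↦ 0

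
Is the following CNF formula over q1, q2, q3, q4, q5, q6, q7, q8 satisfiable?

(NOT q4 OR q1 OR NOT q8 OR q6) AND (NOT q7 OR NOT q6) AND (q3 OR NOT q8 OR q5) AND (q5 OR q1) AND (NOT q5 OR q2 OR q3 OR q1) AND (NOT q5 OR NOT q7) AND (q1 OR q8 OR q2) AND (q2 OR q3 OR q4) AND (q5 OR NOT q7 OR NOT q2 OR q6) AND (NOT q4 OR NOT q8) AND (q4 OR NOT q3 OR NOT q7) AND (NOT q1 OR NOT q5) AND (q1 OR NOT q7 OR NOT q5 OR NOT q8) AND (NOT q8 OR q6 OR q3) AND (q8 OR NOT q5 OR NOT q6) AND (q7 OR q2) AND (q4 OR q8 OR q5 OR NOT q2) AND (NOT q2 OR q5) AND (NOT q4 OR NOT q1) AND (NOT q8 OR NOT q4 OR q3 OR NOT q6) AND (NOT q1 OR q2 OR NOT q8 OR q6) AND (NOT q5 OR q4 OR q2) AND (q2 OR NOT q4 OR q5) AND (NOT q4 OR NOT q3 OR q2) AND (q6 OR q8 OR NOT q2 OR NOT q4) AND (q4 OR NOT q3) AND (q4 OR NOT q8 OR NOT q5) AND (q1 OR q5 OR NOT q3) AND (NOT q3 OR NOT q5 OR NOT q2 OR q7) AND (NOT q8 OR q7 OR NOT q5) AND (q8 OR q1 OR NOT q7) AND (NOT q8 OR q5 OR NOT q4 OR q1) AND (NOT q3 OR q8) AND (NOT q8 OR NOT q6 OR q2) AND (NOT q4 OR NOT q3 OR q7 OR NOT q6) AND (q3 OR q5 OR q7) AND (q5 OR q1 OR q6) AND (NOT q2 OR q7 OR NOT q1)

Satisfiable

Try q7 = false.
From the singleton clause (q2), q2 = true.
From the singleton clause (q5), q5 = true.
From the singleton clause (NOT q1), q1 = false.
From the singleton clause (NOT q3), q3 = false.
From the singleton clause (NOT q8), q8 = false.
From the singleton clause (NOT q6), q6 = false.
From the singleton clause (NOT q4), q4 = false.
All clauses are satisfied.
A satisfying assignment: q1=false, q2=true, q3=false, q4=false, q5=true, q6=false, q7=false, q8=false.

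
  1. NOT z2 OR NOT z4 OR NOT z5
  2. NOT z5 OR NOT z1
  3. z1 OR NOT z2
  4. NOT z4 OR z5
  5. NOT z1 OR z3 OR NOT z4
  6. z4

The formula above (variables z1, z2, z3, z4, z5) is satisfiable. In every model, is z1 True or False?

Suppose z1 = true.
The clause (NOT z5) is unit, so z5 = false.
The clause (NOT z4) is unit, so z4 = false.
Now (z4) is unsatisfied and unit — conflict.
So every satisfying assignment has z1 = False.

False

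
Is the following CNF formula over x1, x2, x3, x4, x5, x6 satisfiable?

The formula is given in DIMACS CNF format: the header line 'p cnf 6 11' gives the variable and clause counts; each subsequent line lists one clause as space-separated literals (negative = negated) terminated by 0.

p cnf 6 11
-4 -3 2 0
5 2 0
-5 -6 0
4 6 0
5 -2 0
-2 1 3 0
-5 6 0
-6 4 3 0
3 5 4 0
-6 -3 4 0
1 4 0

No

Case x5 = True:
Unit clause (¬x6) forces x6 = False.
Now (x6) is unsatisfied and unit — conflict.
That branch fails; take x5 = False instead.
Unit clause (x2) forces x2 = True.
Now (¬x2) is unsatisfied and unit — conflict.
Either choice for x5 ends in contradiction.
No assignment satisfies every clause.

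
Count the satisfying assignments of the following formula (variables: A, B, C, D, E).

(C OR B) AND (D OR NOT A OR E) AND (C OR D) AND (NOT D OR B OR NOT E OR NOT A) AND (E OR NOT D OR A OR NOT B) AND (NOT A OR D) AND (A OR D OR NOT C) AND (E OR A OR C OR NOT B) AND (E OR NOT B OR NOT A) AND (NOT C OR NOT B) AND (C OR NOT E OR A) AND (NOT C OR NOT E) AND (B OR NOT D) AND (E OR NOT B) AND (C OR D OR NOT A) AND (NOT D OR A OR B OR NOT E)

There are 2^5 = 32 truth assignments over (A, B, C, D, E).
Split on B. With B = true, the clauses containing B are satisfied and NOT B drops from the rest; 1 of the 2^4 = 16 assignments to the other variables satisfy what remains.
With B = false, by the same count on the reduced clause set, 0 assignments work.
(One model: A=T, B=T, C=F, D=T, E=T.)
Total: 1 + 0 = 1.

1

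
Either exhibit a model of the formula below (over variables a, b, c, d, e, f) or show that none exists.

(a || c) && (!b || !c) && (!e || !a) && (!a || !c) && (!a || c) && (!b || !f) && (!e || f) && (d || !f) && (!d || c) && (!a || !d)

a ↦ false, b ↦ false, c ↦ true, d ↦ true, e ↦ false, f ↦ true

Branch on a: set a = false.
From the singleton clause (c), c = true.
From the singleton clause (!b), b = false.
Branch on e: set e = false.
Branch on d: set d = true.
No clause remains; f is free.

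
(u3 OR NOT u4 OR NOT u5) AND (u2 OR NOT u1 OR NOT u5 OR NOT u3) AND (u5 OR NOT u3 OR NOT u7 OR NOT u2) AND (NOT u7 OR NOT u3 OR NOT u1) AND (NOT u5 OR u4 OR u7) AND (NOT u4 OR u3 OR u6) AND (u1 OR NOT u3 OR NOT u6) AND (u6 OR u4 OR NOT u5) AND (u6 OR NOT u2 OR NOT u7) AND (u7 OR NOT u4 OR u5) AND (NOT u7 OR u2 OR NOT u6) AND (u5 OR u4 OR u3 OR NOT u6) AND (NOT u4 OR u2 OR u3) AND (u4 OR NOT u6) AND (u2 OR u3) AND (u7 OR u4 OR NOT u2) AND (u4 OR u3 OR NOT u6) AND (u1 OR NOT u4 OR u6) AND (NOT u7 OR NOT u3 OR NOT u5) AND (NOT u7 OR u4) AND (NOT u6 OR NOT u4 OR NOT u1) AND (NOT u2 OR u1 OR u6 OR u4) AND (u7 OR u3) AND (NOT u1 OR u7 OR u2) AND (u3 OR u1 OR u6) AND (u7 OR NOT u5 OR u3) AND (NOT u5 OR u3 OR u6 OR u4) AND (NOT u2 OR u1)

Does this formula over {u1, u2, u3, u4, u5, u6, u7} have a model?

Suppose u4 = true.
Suppose u3 = true.
Suppose u7 = false.
Unit clause (u5) forces u5 = true.
Suppose u2 = true.
Unit clause (u1) forces u1 = true.
Unit clause (NOT u6) forces u6 = false.
Every clause now holds.
A satisfying assignment: u1=true,  u2=true,  u3=true,  u4=true,  u5=true,  u6=false,  u7=false.

Yes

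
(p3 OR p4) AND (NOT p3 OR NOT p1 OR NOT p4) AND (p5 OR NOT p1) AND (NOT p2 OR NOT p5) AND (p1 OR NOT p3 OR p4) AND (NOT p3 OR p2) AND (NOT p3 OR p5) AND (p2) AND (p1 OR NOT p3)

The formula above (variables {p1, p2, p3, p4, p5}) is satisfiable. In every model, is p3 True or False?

False

Suppose p3 = true.
The clause (p2) is unit, so p2 = true.
The clause (NOT p5) is unit, so p5 = false.
But (p5) is also a unit clause — contradiction.
So every satisfying assignment has p3 = False.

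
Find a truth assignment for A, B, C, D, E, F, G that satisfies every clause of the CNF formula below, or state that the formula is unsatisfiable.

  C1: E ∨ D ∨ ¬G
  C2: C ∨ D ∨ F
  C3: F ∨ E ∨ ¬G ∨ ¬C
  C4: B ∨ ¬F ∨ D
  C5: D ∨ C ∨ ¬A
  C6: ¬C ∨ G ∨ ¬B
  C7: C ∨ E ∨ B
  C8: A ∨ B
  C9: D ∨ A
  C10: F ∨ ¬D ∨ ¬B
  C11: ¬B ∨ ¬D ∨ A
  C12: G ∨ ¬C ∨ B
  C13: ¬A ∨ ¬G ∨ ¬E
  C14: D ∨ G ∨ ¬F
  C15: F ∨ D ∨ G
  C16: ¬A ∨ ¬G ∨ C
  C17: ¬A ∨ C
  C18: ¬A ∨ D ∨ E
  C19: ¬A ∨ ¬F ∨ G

Branch on A: set A = True.
From the singleton clause (C), C = True.
Branch on G: set G = True.
From the singleton clause (¬E), E = False.
From the singleton clause (D), D = True.
From the singleton clause (F), F = True.
Every clause is now satisfied; B is unconstrained.

A: True, B: True, C: True, D: True, E: False, F: True, G: True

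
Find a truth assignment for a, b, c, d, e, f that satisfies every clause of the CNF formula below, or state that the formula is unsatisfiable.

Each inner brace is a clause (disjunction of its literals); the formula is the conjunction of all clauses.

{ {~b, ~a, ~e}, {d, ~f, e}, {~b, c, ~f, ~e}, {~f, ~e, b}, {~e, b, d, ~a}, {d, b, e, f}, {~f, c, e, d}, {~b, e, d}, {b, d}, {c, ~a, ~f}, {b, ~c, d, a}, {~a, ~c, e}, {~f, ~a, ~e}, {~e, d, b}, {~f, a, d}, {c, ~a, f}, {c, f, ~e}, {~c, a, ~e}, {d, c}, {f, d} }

a=0, b=1, c=1, d=1, e=0, f=1

Try b = 1.
Try a = 0.
Try e = 0.
The clause (d) is unit, so d = 1.
All clauses hold; c, f can take either value.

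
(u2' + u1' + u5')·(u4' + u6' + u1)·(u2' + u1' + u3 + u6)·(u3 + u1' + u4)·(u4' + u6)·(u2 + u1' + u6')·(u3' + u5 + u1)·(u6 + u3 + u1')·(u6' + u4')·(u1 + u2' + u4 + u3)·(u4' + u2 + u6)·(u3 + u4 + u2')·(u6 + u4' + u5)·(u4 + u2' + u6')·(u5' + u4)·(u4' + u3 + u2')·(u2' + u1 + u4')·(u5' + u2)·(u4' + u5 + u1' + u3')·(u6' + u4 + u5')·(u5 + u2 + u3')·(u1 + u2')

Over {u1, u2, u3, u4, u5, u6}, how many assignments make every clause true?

3

There are 2^6 = 64 truth assignments over (u1, u2, u3, u4, u5, u6).
Split on u4. With u4 = 1, the clauses containing u4 are satisfied and u4' drops from the rest; 0 of the 2^5 = 32 assignments to the other variables satisfy what remains.
With u4 = 0, by the same count on the reduced clause set, 3 assignments work.
Total: 0 + 3 = 3.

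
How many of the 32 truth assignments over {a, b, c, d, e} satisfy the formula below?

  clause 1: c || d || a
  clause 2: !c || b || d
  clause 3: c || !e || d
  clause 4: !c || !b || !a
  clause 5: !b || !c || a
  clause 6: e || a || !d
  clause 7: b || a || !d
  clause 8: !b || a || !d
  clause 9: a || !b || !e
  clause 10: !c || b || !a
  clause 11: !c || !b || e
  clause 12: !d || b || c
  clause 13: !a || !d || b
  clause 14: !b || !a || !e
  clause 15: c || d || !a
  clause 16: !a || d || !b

1

There are 2^5 = 32 truth assignments over (a, b, c, d, e).
Split on d. With d = true, the clauses containing d are satisfied and !d drops from the rest; 1 of the 2^4 = 16 assignments to the other variables satisfy what remains.
With d = false, by the same count on the reduced clause set, 0 assignments work.
Total: 1 + 0 = 1.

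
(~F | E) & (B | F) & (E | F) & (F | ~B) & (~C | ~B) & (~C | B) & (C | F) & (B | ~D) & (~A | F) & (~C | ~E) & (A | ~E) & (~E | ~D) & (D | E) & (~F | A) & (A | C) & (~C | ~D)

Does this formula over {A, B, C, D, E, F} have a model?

Yes

Try F = 1.
The clause (E) is unit, so E = 1.
The clause (~C) is unit, so C = 0.
The clause (A) is unit, so A = 1.
The clause (~D) is unit, so D = 0.
No clause remains; B is free.
A satisfying assignment: A: 1,  B: 0,  C: 0,  D: 0,  E: 1,  F: 1.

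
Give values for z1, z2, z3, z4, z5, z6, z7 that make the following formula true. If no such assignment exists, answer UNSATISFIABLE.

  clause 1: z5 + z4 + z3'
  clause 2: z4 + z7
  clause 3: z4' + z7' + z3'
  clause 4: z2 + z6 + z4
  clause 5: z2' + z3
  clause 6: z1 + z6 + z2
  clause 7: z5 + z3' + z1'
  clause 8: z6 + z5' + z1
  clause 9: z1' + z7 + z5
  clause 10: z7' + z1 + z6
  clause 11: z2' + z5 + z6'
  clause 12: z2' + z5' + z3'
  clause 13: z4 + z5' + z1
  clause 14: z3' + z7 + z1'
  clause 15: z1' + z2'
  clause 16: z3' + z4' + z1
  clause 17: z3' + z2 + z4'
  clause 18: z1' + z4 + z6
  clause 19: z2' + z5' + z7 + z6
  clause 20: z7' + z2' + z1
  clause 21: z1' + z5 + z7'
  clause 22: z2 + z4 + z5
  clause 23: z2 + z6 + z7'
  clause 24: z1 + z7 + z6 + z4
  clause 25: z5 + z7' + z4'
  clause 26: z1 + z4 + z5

z1 ↦ 0, z2 ↦ 0, z3 ↦ 0, z4 ↦ 1, z5 ↦ 0, z6 ↦ 1, z7 ↦ 0

Branch on z4: set z4 = 1.
Branch on z7: set z7 = 0.
Branch on z2: set z2 = 0.
The clause (z3') is unit, so z3 = 0.
Branch on z1: set z1 = 0.
The clause (z6) is unit, so z6 = 1.
Every clause is now satisfied; z5 is unconstrained.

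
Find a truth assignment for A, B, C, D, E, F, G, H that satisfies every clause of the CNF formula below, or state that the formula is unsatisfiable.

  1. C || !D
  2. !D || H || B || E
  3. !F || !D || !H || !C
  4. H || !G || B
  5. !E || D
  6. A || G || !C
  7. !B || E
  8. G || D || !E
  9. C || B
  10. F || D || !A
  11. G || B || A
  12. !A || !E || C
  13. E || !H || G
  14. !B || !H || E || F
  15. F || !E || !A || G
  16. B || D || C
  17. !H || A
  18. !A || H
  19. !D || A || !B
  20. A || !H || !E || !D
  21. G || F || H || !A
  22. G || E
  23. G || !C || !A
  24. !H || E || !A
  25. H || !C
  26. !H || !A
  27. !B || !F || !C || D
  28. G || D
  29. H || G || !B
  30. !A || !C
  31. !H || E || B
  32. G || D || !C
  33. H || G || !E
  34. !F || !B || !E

Branch on C: set C = true.
(H) alone gives H = true.
(A) alone gives A = true.
That conflicts with the unit clause (!A).
Undo C and try C = false.
(!D) alone gives D = false.
(!E) alone gives E = false.
(!B) alone gives B = false.
That conflicts with the unit clause (B).
Either choice for C ends in contradiction.

UNSATISFIABLE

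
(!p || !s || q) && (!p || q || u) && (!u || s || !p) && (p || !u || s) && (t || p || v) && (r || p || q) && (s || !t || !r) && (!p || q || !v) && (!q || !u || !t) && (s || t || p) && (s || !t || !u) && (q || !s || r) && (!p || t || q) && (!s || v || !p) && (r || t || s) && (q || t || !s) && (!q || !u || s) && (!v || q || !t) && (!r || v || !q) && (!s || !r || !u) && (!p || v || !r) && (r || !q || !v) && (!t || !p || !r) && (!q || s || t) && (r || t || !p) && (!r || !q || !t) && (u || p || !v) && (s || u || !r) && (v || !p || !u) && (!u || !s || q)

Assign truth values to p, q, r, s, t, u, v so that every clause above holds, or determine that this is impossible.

Suppose p = false.
Suppose u = false.
From the singleton clause (!v), v = false.
From the singleton clause (t), t = true.
Suppose r = true.
From the singleton clause (s), s = true.
From the singleton clause (!q), q = false.
All clauses are satisfied.

p: false, q: false, r: true, s: true, t: true, u: false, v: false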